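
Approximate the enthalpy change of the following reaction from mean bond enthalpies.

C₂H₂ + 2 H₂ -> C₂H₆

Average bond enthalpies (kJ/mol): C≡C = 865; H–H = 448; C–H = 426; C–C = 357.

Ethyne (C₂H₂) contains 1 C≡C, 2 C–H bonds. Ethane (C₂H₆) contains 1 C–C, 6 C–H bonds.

ΔH ≈ −300 kJ

Bonds broken (reactants):
  C≡C: 1 × 865 = 865
  C–H: 2 × 426 = 852
  H–H: 2 × 448 = 896
  Σ(broken) = 2613 kJ
Bonds formed (products):
  C–C: 1 × 357 = 357
  C–H: 6 × 426 = 2556
  Σ(formed) = 2913 kJ
ΔH = Σ(broken) − Σ(formed) = 2613 − 2913 = −300 kJ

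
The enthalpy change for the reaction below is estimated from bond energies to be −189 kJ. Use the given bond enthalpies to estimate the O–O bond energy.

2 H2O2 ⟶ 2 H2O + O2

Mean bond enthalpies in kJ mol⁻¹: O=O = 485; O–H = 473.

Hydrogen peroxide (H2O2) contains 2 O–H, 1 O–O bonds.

Let D be the O–O bond energy.
Σ(broken) = 4×473 + 2×D = 1892 + 2D
Σ(formed) = 4×473 + 1×485 = 2377
ΔH = Σ(broken) − Σ(formed) = (1892 + 2D) − (2377) = −485 + 2D
Setting this equal to −189 kJ gives 2D = 296, so D = 148 kJ/mol.

D(O–O) ≈ 148 kJ/mol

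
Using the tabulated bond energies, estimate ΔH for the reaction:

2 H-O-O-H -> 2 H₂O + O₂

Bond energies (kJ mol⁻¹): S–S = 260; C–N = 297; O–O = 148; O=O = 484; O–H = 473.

ΔH ≈ −188 kJ

Bonds broken (reactants):
  O–H: 4 × 473 = 1892
  O–O: 2 × 148 = 296
  Σ(broken) = 2188 kJ
Bonds formed (products):
  O–H: 4 × 473 = 1892
  O=O: 1 × 484 = 484
  Σ(formed) = 2376 kJ
ΔH = Σ(broken) − Σ(formed) = 2188 − 2376 = −188 kJ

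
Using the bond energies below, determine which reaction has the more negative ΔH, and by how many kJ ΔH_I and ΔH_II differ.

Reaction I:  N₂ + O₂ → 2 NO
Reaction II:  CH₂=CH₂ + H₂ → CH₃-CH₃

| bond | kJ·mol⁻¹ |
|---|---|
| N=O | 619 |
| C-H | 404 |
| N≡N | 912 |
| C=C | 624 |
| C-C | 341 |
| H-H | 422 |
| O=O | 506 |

Reaction II, by 283 kJ

Reaction I:
  Bonds broken (reactants):
    N≡N: 1 × 912 = 912
    O=O: 1 × 506 = 506
    Σ(broken) = 1418 kJ
  Bonds formed (products):
    N=O: 2 × 619 = 1238
    Σ(formed) = 1238 kJ
  ΔH_I = 1418 − 1238 = +180 kJ
Reaction II:
  Bonds broken (reactants):
    C-H: 4 × 404 = 1616
    C=C: 1 × 624 = 624
    H-H: 1 × 422 = 422
    Σ(broken) = 2662 kJ
  Bonds formed (products):
    C-C: 1 × 341 = 341
    C-H: 6 × 404 = 2424
    Σ(formed) = 2765 kJ
  ΔH_II = 2662 − 2765 = −103 kJ
ΔH_I − ΔH_II = +283 kJ, so reaction II has the more negative ΔH; |ΔH_I − ΔH_II| = 283 kJ.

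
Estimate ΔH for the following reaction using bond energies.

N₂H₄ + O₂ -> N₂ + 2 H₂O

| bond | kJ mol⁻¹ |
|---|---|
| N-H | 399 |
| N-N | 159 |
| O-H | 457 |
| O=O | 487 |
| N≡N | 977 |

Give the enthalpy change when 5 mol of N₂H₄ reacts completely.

ΔH = −2815 kJ

Bonds broken (reactants):
  N-H: 4 × 399 = 1596
  N-N: 1 × 159 = 159
  O=O: 1 × 487 = 487
  Σ(broken) = 2242 kJ
Bonds formed (products):
  N≡N: 1 × 977 = 977
  O-H: 4 × 457 = 1828
  Σ(formed) = 2805 kJ
ΔH = Σ(broken) − Σ(formed) = 2242 − 2805 = −563 kJ
For 5× the reaction as written: 5 × (−563) = −2815 kJ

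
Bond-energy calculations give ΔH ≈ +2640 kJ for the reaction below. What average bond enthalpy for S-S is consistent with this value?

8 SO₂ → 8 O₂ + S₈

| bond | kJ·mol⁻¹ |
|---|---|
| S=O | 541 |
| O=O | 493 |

Let D be the S-S bond energy.
Σ(broken) = 16×541 = 8656
Σ(formed) = 8×493 + 8×D = 3944 + 8D
ΔH = Σ(broken) − Σ(formed) = (8656) − (3944 + 8D) = +4712 − 8D
Setting this equal to +2640 kJ gives 8D = 2072, so D = 259 kJ/mol.

D(S-S) ≈ 259 kJ/mol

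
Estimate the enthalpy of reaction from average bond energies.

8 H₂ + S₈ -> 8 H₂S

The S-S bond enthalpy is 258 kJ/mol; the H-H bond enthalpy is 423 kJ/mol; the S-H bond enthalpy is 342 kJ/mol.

ΔH ≈ −24 kJ

Bonds broken (reactants):
  H-H: 8 × 423 = 3384
  S-S: 8 × 258 = 2064
  Σ(broken) = 5448 kJ
Bonds formed (products):
  S-H: 16 × 342 = 5472
  Σ(formed) = 5472 kJ
ΔH = Σ(broken) − Σ(formed) = 5448 − 5472 = −24 kJ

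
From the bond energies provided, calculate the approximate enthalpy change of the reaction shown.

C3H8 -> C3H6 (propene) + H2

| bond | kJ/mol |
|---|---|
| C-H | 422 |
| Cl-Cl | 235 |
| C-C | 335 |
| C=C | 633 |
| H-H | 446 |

ΔH ≈ +100 kJ

Bonds broken (reactants):
  C-C: 2 × 335 = 670
  C-H: 8 × 422 = 3376
  Σ(broken) = 4046 kJ
Bonds formed (products):
  C-C: 1 × 335 = 335
  C-H: 6 × 422 = 2532
  C=C: 1 × 633 = 633
  H-H: 1 × 446 = 446
  Σ(formed) = 3946 kJ
ΔH = Σ(broken) − Σ(formed) = 4046 − 3946 = +100 kJ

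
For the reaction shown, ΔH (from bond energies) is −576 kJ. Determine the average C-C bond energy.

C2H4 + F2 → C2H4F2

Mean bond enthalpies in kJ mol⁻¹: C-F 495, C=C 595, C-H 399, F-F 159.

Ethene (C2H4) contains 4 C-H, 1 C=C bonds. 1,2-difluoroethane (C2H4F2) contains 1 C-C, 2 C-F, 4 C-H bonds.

Let D be the C-C bond energy.
Σ(broken) = 4×399 + 1×595 + 1×159 = 2350
Σ(formed) = 1×D + 2×495 + 4×399 = 2586 + D
ΔH = Σ(broken) − Σ(formed) = (2350) − (2586 + D) = −236 − D
Setting this equal to −576 kJ gives D = 340 kJ/mol.

D(C-C) ≈ 340 kJ/mol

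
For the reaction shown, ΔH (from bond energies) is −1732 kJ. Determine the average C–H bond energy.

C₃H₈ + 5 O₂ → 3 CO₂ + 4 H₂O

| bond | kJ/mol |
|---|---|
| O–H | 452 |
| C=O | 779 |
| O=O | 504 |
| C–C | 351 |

Let D be the C–H bond energy.
Σ(broken) = 2×351 + 8×D + 5×504 = 3222 + 8D
Σ(formed) = 6×779 + 8×452 = 8290
ΔH = Σ(broken) − Σ(formed) = (3222 + 8D) − (8290) = −5068 + 8D
Setting this equal to −1732 kJ gives 8D = 3336, so D = 417 kJ/mol.

D(C–H) ≈ 417 kJ/mol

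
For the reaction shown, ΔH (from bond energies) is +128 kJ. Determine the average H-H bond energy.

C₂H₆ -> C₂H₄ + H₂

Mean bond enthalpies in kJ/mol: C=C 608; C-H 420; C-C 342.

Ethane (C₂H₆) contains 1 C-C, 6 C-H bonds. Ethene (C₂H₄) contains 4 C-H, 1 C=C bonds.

D(H-H) ≈ 446 kJ/mol

Let D be the H-H bond energy.
Σ(broken) = 1×342 + 6×420 = 2862
Σ(formed) = 4×420 + 1×608 + 1×D = 2288 + D
ΔH = Σ(broken) − Σ(formed) = (2862) − (2288 + D) = +574 − D
Setting this equal to +128 kJ gives D = 446 kJ/mol.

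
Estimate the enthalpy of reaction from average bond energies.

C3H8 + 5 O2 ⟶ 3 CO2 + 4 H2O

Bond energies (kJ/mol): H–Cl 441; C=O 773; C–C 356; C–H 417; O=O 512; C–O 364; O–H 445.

ΔH ≈ −1590 kJ

Bonds broken (reactants):
  C–C: 2 × 356 = 712
  C–H: 8 × 417 = 3336
  O=O: 5 × 512 = 2560
  Σ(broken) = 6608 kJ
Bonds formed (products):
  C=O: 6 × 773 = 4638
  O–H: 8 × 445 = 3560
  Σ(formed) = 8198 kJ
ΔH = Σ(broken) − Σ(formed) = 6608 − 8198 = −1590 kJ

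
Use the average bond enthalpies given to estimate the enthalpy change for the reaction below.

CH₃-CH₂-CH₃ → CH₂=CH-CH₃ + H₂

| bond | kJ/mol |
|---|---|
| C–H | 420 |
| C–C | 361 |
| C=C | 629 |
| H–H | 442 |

ΔH ≈ +130 kJ

Bonds broken (reactants):
  C–C: 2 × 361 = 722
  C–H: 8 × 420 = 3360
  Σ(broken) = 4082 kJ
Bonds formed (products):
  C–C: 1 × 361 = 361
  C–H: 6 × 420 = 2520
  C=C: 1 × 629 = 629
  H–H: 1 × 442 = 442
  Σ(formed) = 3952 kJ
ΔH = Σ(broken) − Σ(formed) = 4082 − 3952 = +130 kJ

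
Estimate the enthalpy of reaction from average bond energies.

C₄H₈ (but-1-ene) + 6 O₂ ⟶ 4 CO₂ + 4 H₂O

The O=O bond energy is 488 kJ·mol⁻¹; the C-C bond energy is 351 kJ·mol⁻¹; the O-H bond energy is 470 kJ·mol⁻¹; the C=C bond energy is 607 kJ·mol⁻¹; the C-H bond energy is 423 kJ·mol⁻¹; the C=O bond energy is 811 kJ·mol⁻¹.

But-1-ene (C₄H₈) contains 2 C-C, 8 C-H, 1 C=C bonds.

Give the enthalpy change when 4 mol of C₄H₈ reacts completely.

ΔH = −10508 kJ

Bonds broken (reactants):
  C-C: 2 × 351 = 702
  C-H: 8 × 423 = 3384
  C=C: 1 × 607 = 607
  O=O: 6 × 488 = 2928
  Σ(broken) = 7621 kJ
Bonds formed (products):
  C=O: 8 × 811 = 6488
  O-H: 8 × 470 = 3760
  Σ(formed) = 10248 kJ
ΔH = Σ(broken) − Σ(formed) = 7621 − 10248 = −2627 kJ
For 4× the reaction as written: 4 × (−2627) = −10508 kJ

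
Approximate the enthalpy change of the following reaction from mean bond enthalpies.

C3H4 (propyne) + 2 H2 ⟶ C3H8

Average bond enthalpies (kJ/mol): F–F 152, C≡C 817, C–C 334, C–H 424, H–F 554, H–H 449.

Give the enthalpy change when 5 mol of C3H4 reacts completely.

ΔH = −1575 kJ

Bonds broken (reactants):
  C≡C: 1 × 817 = 817
  C–C: 1 × 334 = 334
  C–H: 4 × 424 = 1696
  H–H: 2 × 449 = 898
  Σ(broken) = 3745 kJ
Bonds formed (products):
  C–C: 2 × 334 = 668
  C–H: 8 × 424 = 3392
  Σ(formed) = 4060 kJ
ΔH = Σ(broken) − Σ(formed) = 3745 − 4060 = −315 kJ
For 5× the reaction as written: 5 × (−315) = −1575 kJ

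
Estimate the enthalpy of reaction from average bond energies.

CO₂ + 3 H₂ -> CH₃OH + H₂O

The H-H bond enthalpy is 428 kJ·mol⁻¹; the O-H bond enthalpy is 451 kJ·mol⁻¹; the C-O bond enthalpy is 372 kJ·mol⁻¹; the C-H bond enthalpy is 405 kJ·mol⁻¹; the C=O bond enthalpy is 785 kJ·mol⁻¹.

Bonds broken (reactants):
  C=O: 2 × 785 = 1570
  H-H: 3 × 428 = 1284
  Σ(broken) = 2854 kJ
Bonds formed (products):
  C-H: 3 × 405 = 1215
  C-O: 1 × 372 = 372
  O-H: 3 × 451 = 1353
  Σ(formed) = 2940 kJ
ΔH = Σ(broken) − Σ(formed) = 2854 − 2940 = −86 kJ

ΔH ≈ −86 kJ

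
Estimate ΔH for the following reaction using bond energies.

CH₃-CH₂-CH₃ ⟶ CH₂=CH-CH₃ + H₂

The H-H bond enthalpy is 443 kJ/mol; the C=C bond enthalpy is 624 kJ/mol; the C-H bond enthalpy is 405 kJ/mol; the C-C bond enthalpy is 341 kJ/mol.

ΔH ≈ +84 kJ

Bonds broken (reactants):
  C-C: 2 × 341 = 682
  C-H: 8 × 405 = 3240
  Σ(broken) = 3922 kJ
Bonds formed (products):
  C-C: 1 × 341 = 341
  C-H: 6 × 405 = 2430
  C=C: 1 × 624 = 624
  H-H: 1 × 443 = 443
  Σ(formed) = 3838 kJ
ΔH = Σ(broken) − Σ(formed) = 3922 − 3838 = +84 kJ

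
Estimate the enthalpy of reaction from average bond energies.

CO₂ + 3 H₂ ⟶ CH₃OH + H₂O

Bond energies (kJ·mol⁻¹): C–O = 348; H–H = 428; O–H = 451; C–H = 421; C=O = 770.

Bonds broken (reactants):
  C=O: 2 × 770 = 1540
  H–H: 3 × 428 = 1284
  Σ(broken) = 2824 kJ
Bonds formed (products):
  C–H: 3 × 421 = 1263
  C–O: 1 × 348 = 348
  O–H: 3 × 451 = 1353
  Σ(formed) = 2964 kJ
ΔH = Σ(broken) − Σ(formed) = 2824 − 2964 = −140 kJ

ΔH ≈ −140 kJ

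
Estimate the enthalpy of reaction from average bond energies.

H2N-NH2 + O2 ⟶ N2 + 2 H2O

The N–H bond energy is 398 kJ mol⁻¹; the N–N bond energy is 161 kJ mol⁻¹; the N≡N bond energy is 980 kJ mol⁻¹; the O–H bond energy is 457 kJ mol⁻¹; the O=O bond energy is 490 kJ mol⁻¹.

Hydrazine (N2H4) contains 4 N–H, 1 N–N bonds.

Bonds broken (reactants):
  N–H: 4 × 398 = 1592
  N–N: 1 × 161 = 161
  O=O: 1 × 490 = 490
  Σ(broken) = 2243 kJ
Bonds formed (products):
  N≡N: 1 × 980 = 980
  O–H: 4 × 457 = 1828
  Σ(formed) = 2808 kJ
ΔH = Σ(broken) − Σ(formed) = 2243 − 2808 = −565 kJ

ΔH ≈ −565 kJ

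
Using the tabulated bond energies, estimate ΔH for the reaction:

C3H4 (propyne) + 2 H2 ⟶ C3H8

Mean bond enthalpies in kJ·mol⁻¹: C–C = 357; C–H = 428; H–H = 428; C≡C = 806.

ΔH ≈ −407 kJ

Bonds broken (reactants):
  C≡C: 1 × 806 = 806
  C–C: 1 × 357 = 357
  C–H: 4 × 428 = 1712
  H–H: 2 × 428 = 856
  Σ(broken) = 3731 kJ
Bonds formed (products):
  C–C: 2 × 357 = 714
  C–H: 8 × 428 = 3424
  Σ(formed) = 4138 kJ
ΔH = Σ(broken) − Σ(formed) = 3731 − 4138 = −407 kJ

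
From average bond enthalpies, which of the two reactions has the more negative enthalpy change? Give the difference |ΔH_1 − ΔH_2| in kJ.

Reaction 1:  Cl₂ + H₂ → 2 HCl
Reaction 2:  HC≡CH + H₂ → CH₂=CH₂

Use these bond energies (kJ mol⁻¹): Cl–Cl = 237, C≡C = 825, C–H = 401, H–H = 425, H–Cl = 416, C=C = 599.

Reaction 1, by 19 kJ

Reaction 1:
  Bonds broken (reactants):
    Cl–Cl: 1 × 237 = 237
    H–H: 1 × 425 = 425
    Σ(broken) = 662 kJ
  Bonds formed (products):
    H–Cl: 2 × 416 = 832
    Σ(formed) = 832 kJ
  ΔH_1 = 662 − 832 = −170 kJ
Reaction 2:
  Bonds broken (reactants):
    C≡C: 1 × 825 = 825
    C–H: 2 × 401 = 802
    H–H: 1 × 425 = 425
    Σ(broken) = 2052 kJ
  Bonds formed (products):
    C–H: 4 × 401 = 1604
    C=C: 1 × 599 = 599
    Σ(formed) = 2203 kJ
  ΔH_2 = 2052 − 2203 = −151 kJ
ΔH_1 − ΔH_2 = −19 kJ, so reaction 1 has the more negative ΔH; |ΔH_1 − ΔH_2| = 19 kJ.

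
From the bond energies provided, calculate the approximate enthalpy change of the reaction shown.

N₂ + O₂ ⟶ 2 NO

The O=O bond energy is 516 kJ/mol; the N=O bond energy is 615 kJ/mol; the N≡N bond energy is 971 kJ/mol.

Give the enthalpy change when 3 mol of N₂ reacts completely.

Bonds broken (reactants):
  N≡N: 1 × 971 = 971
  O=O: 1 × 516 = 516
  Σ(broken) = 1487 kJ
Bonds formed (products):
  N=O: 2 × 615 = 1230
  Σ(formed) = 1230 kJ
ΔH = Σ(broken) − Σ(formed) = 1487 − 1230 = +257 kJ
For 3× the reaction as written: 3 × (+257) = +771 kJ

ΔH = +771 kJ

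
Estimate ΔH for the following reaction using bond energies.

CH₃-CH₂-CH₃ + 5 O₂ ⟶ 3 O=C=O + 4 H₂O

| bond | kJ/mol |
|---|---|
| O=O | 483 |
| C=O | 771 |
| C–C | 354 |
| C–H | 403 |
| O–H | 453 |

Bonds broken (reactants):
  C–C: 2 × 354 = 708
  C–H: 8 × 403 = 3224
  O=O: 5 × 483 = 2415
  Σ(broken) = 6347 kJ
Bonds formed (products):
  C=O: 6 × 771 = 4626
  O–H: 8 × 453 = 3624
  Σ(formed) = 8250 kJ
ΔH = Σ(broken) − Σ(formed) = 6347 − 8250 = −1903 kJ

ΔH ≈ −1903 kJ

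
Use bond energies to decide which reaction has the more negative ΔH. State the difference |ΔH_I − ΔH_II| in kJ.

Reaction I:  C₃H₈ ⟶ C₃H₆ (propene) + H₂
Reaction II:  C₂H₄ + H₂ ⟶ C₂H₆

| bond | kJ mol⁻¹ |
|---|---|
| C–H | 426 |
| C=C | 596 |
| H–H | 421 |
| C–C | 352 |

Reaction II, by 374 kJ

Reaction I:
  Bonds broken (reactants):
    C–C: 2 × 352 = 704
    C–H: 8 × 426 = 3408
    Σ(broken) = 4112 kJ
  Bonds formed (products):
    C–C: 1 × 352 = 352
    C–H: 6 × 426 = 2556
    C=C: 1 × 596 = 596
    H–H: 1 × 421 = 421
    Σ(formed) = 3925 kJ
  ΔH_I = 4112 − 3925 = +187 kJ
Reaction II:
  Bonds broken (reactants):
    C–H: 4 × 426 = 1704
    C=C: 1 × 596 = 596
    H–H: 1 × 421 = 421
    Σ(broken) = 2721 kJ
  Bonds formed (products):
    C–C: 1 × 352 = 352
    C–H: 6 × 426 = 2556
    Σ(formed) = 2908 kJ
  ΔH_II = 2721 − 2908 = −187 kJ
ΔH_I − ΔH_II = +374 kJ, so reaction II has the more negative ΔH; |ΔH_I − ΔH_II| = 374 kJ.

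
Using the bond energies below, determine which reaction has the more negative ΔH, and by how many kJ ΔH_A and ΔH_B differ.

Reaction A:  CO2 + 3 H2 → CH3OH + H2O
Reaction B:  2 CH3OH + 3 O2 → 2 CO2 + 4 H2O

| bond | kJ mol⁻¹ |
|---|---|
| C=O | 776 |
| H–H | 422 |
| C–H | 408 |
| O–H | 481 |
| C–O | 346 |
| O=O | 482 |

Reaction B, by 1209 kJ

Reaction A:
  Bonds broken (reactants):
    C=O: 2 × 776 = 1552
    H–H: 3 × 422 = 1266
    Σ(broken) = 2818 kJ
  Bonds formed (products):
    C–H: 3 × 408 = 1224
    C–O: 1 × 346 = 346
    O–H: 3 × 481 = 1443
    Σ(formed) = 3013 kJ
  ΔH_A = 2818 − 3013 = −195 kJ
Reaction B:
  Bonds broken (reactants):
    C–H: 6 × 408 = 2448
    C–O: 2 × 346 = 692
    O–H: 2 × 481 = 962
    O=O: 3 × 482 = 1446
    Σ(broken) = 5548 kJ
  Bonds formed (products):
    C=O: 4 × 776 = 3104
    O–H: 8 × 481 = 3848
    Σ(formed) = 6952 kJ
  ΔH_B = 5548 − 6952 = −1404 kJ
ΔH_A − ΔH_B = +1209 kJ, so reaction B has the more negative ΔH; |ΔH_A − ΔH_B| = 1209 kJ.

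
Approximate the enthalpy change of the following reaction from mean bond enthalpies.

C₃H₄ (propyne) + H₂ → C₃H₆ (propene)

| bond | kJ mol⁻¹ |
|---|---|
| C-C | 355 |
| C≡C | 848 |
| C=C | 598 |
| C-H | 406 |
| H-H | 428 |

Bonds broken (reactants):
  C≡C: 1 × 848 = 848
  C-C: 1 × 355 = 355
  C-H: 4 × 406 = 1624
  H-H: 1 × 428 = 428
  Σ(broken) = 3255 kJ
Bonds formed (products):
  C-C: 1 × 355 = 355
  C-H: 6 × 406 = 2436
  C=C: 1 × 598 = 598
  Σ(formed) = 3389 kJ
ΔH = Σ(broken) − Σ(formed) = 3255 − 3389 = −134 kJ

ΔH ≈ −134 kJ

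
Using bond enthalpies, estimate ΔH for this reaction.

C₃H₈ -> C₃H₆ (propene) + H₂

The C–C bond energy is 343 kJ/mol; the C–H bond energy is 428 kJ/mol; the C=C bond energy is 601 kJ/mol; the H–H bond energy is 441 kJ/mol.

ΔH ≈ +157 kJ

Bonds broken (reactants):
  C–C: 2 × 343 = 686
  C–H: 8 × 428 = 3424
  Σ(broken) = 4110 kJ
Bonds formed (products):
  C–C: 1 × 343 = 343
  C–H: 6 × 428 = 2568
  C=C: 1 × 601 = 601
  H–H: 1 × 441 = 441
  Σ(formed) = 3953 kJ
ΔH = Σ(broken) − Σ(formed) = 4110 − 3953 = +157 kJ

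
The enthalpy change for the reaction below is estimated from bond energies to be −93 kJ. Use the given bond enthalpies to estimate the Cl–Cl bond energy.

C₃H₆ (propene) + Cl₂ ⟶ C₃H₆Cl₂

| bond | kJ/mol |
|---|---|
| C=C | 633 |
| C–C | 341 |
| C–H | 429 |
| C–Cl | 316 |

Let D be the Cl–Cl bond energy.
Σ(broken) = 1×341 + 6×429 + 1×633 + 1×D = 3548 + D
Σ(formed) = 2×341 + 2×316 + 6×429 = 3888
ΔH = Σ(broken) − Σ(formed) = (3548 + D) − (3888) = −340 + D
Setting this equal to −93 kJ gives D = 247 kJ/mol.

D(Cl–Cl) ≈ 247 kJ/mol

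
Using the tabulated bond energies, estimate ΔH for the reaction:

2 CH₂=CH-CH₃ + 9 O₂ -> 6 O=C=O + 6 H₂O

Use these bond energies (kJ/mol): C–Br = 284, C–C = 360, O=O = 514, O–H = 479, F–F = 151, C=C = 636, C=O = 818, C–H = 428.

ΔH ≈ −3810 kJ

Bonds broken (reactants):
  C–C: 2 × 360 = 720
  C–H: 12 × 428 = 5136
  C=C: 2 × 636 = 1272
  O=O: 9 × 514 = 4626
  Σ(broken) = 11754 kJ
Bonds formed (products):
  C=O: 12 × 818 = 9816
  O–H: 12 × 479 = 5748
  Σ(formed) = 15564 kJ
ΔH = Σ(broken) − Σ(formed) = 11754 − 15564 = −3810 kJ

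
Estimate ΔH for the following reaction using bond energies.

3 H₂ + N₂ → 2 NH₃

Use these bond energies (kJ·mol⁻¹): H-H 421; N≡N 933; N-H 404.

ΔH ≈ −228 kJ

Bonds broken (reactants):
  H-H: 3 × 421 = 1263
  N≡N: 1 × 933 = 933
  Σ(broken) = 2196 kJ
Bonds formed (products):
  N-H: 6 × 404 = 2424
  Σ(formed) = 2424 kJ
ΔH = Σ(broken) − Σ(formed) = 2196 − 2424 = −228 kJ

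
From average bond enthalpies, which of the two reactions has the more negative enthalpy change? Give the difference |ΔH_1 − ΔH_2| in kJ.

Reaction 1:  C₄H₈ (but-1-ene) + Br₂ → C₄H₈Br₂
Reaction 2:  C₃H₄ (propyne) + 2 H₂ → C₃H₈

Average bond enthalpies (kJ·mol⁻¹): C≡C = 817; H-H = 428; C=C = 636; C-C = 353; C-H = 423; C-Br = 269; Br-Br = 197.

Reaction 2, by 314 kJ

Reaction 1:
  Bonds broken (reactants):
    Br-Br: 1 × 197 = 197
    C-C: 2 × 353 = 706
    C-H: 8 × 423 = 3384
    C=C: 1 × 636 = 636
    Σ(broken) = 4923 kJ
  Bonds formed (products):
    C-Br: 2 × 269 = 538
    C-C: 3 × 353 = 1059
    C-H: 8 × 423 = 3384
    Σ(formed) = 4981 kJ
  ΔH_1 = 4923 − 4981 = −58 kJ
Reaction 2:
  Bonds broken (reactants):
    C≡C: 1 × 817 = 817
    C-C: 1 × 353 = 353
    C-H: 4 × 423 = 1692
    H-H: 2 × 428 = 856
    Σ(broken) = 3718 kJ
  Bonds formed (products):
    C-C: 2 × 353 = 706
    C-H: 8 × 423 = 3384
    Σ(formed) = 4090 kJ
  ΔH_2 = 3718 − 4090 = −372 kJ
ΔH_1 − ΔH_2 = +314 kJ, so reaction 2 has the more negative ΔH; |ΔH_1 − ΔH_2| = 314 kJ.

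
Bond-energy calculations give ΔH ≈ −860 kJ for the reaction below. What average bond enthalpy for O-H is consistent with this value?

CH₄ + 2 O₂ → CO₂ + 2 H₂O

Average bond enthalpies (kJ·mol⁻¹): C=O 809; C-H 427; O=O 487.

D(O-H) ≈ 481 kJ/mol

Let D be the O-H bond energy.
Σ(broken) = 4×427 + 2×487 = 2682
Σ(formed) = 2×809 + 4×D = 1618 + 4D
ΔH = Σ(broken) − Σ(formed) = (2682) − (1618 + 4D) = +1064 − 4D
Setting this equal to −860 kJ gives 4D = 1924, so D = 481 kJ/mol.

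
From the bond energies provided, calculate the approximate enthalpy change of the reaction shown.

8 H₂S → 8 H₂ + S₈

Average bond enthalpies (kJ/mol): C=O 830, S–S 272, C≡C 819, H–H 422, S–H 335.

Bonds broken (reactants):
  S–H: 16 × 335 = 5360
  Σ(broken) = 5360 kJ
Bonds formed (products):
  H–H: 8 × 422 = 3376
  S–S: 8 × 272 = 2176
  Σ(formed) = 5552 kJ
ΔH = Σ(broken) − Σ(formed) = 5360 − 5552 = −192 kJ

ΔH ≈ −192 kJ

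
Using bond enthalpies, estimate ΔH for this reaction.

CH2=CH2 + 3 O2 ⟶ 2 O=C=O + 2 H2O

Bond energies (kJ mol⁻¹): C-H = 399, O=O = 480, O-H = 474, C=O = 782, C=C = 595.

ΔH ≈ −1393 kJ

Bonds broken (reactants):
  C-H: 4 × 399 = 1596
  C=C: 1 × 595 = 595
  O=O: 3 × 480 = 1440
  Σ(broken) = 3631 kJ
Bonds formed (products):
  C=O: 4 × 782 = 3128
  O-H: 4 × 474 = 1896
  Σ(formed) = 5024 kJ
ΔH = Σ(broken) − Σ(formed) = 3631 − 5024 = −1393 kJ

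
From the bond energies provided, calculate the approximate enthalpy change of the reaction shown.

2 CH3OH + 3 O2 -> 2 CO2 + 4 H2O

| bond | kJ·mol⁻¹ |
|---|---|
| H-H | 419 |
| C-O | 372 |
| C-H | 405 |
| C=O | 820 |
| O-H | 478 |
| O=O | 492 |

ΔH ≈ −1498 kJ

Bonds broken (reactants):
  C-H: 6 × 405 = 2430
  C-O: 2 × 372 = 744
  O-H: 2 × 478 = 956
  O=O: 3 × 492 = 1476
  Σ(broken) = 5606 kJ
Bonds formed (products):
  C=O: 4 × 820 = 3280
  O-H: 8 × 478 = 3824
  Σ(formed) = 7104 kJ
ΔH = Σ(broken) − Σ(formed) = 5606 − 7104 = −1498 kJ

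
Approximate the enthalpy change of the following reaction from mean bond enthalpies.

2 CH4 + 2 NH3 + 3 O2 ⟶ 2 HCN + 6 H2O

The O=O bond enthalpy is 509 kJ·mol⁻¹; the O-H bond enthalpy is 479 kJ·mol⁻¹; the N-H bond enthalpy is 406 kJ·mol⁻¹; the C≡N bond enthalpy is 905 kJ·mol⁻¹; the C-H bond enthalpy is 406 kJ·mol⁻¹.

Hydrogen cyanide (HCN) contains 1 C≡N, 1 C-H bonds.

ΔH ≈ −1159 kJ

Bonds broken (reactants):
  C-H: 8 × 406 = 3248
  N-H: 6 × 406 = 2436
  O=O: 3 × 509 = 1527
  Σ(broken) = 7211 kJ
Bonds formed (products):
  C≡N: 2 × 905 = 1810
  C-H: 2 × 406 = 812
  O-H: 12 × 479 = 5748
  Σ(formed) = 8370 kJ
ΔH = Σ(broken) − Σ(formed) = 7211 − 8370 = −1159 kJ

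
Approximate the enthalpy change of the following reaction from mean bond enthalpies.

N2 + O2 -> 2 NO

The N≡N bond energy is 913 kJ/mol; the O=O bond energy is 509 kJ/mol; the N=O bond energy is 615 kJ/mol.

Bonds broken (reactants):
  N≡N: 1 × 913 = 913
  O=O: 1 × 509 = 509
  Σ(broken) = 1422 kJ
Bonds formed (products):
  N=O: 2 × 615 = 1230
  Σ(formed) = 1230 kJ
ΔH = Σ(broken) − Σ(formed) = 1422 − 1230 = +192 kJ

ΔH ≈ +192 kJ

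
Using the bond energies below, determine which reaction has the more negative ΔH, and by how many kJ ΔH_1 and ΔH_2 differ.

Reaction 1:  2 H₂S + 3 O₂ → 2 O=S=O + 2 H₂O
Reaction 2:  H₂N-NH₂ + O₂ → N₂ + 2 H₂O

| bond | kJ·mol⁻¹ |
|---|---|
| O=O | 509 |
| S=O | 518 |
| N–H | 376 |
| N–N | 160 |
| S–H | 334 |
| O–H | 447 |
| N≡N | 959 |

Reaction 1:
  Bonds broken (reactants):
    O=O: 3 × 509 = 1527
    S–H: 4 × 334 = 1336
    Σ(broken) = 2863 kJ
  Bonds formed (products):
    O–H: 4 × 447 = 1788
    S=O: 4 × 518 = 2072
    Σ(formed) = 3860 kJ
  ΔH_1 = 2863 − 3860 = −997 kJ
Reaction 2:
  Bonds broken (reactants):
    N–H: 4 × 376 = 1504
    N–N: 1 × 160 = 160
    O=O: 1 × 509 = 509
    Σ(broken) = 2173 kJ
  Bonds formed (products):
    N≡N: 1 × 959 = 959
    O–H: 4 × 447 = 1788
    Σ(formed) = 2747 kJ
  ΔH_2 = 2173 − 2747 = −574 kJ
ΔH_1 − ΔH_2 = −423 kJ, so reaction 1 has the more negative ΔH; |ΔH_1 − ΔH_2| = 423 kJ.

Reaction 1, by 423 kJ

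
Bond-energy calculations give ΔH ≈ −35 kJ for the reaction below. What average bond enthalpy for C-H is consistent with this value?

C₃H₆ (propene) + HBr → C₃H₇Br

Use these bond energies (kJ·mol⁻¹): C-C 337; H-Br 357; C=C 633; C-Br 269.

Let D be the C-H bond energy.
Σ(broken) = 1×337 + 6×D + 1×633 + 1×357 = 1327 + 6D
Σ(formed) = 1×269 + 2×337 + 7×D = 943 + 7D
ΔH = Σ(broken) − Σ(formed) = (1327 + 6D) − (943 + 7D) = +384 − D
Setting this equal to −35 kJ gives D = 419 kJ/mol.

D(C-H) ≈ 419 kJ/mol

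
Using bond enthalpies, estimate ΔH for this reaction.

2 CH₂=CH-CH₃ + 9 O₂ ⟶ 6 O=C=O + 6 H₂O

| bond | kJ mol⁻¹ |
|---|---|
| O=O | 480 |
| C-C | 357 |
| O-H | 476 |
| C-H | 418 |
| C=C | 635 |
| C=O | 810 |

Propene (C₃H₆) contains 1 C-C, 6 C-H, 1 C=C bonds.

Bonds broken (reactants):
  C-C: 2 × 357 = 714
  C-H: 12 × 418 = 5016
  C=C: 2 × 635 = 1270
  O=O: 9 × 480 = 4320
  Σ(broken) = 11320 kJ
Bonds formed (products):
  C=O: 12 × 810 = 9720
  O-H: 12 × 476 = 5712
  Σ(formed) = 15432 kJ
ΔH = Σ(broken) − Σ(formed) = 11320 − 15432 = −4112 kJ

ΔH ≈ −4112 kJ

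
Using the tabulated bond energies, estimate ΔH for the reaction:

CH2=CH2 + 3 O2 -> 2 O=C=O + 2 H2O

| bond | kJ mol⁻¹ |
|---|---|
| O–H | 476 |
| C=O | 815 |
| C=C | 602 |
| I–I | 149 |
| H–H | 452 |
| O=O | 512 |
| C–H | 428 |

ΔH ≈ −1314 kJ

Bonds broken (reactants):
  C–H: 4 × 428 = 1712
  C=C: 1 × 602 = 602
  O=O: 3 × 512 = 1536
  Σ(broken) = 3850 kJ
Bonds formed (products):
  C=O: 4 × 815 = 3260
  O–H: 4 × 476 = 1904
  Σ(formed) = 5164 kJ
ΔH = Σ(broken) − Σ(formed) = 3850 − 5164 = −1314 kJ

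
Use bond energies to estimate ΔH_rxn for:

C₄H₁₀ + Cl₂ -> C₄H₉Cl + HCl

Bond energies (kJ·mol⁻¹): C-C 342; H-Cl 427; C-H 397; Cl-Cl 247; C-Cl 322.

Bonds broken (reactants):
  C-C: 3 × 342 = 1026
  C-H: 10 × 397 = 3970
  Cl-Cl: 1 × 247 = 247
  Σ(broken) = 5243 kJ
Bonds formed (products):
  C-C: 3 × 342 = 1026
  C-Cl: 1 × 322 = 322
  C-H: 9 × 397 = 3573
  H-Cl: 1 × 427 = 427
  Σ(formed) = 5348 kJ
ΔH = Σ(broken) − Σ(formed) = 5243 − 5348 = −105 kJ

ΔH ≈ −105 kJ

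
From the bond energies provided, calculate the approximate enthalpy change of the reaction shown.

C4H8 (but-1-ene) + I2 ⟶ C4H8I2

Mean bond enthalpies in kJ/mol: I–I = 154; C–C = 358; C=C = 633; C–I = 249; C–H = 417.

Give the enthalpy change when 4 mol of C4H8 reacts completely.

ΔH = −276 kJ

Bonds broken (reactants):
  C–C: 2 × 358 = 716
  C–H: 8 × 417 = 3336
  C=C: 1 × 633 = 633
  I–I: 1 × 154 = 154
  Σ(broken) = 4839 kJ
Bonds formed (products):
  C–C: 3 × 358 = 1074
  C–H: 8 × 417 = 3336
  C–I: 2 × 249 = 498
  Σ(formed) = 4908 kJ
ΔH = Σ(broken) − Σ(formed) = 4839 − 4908 = −69 kJ
For 4× the reaction as written: 4 × (−69) = −276 kJ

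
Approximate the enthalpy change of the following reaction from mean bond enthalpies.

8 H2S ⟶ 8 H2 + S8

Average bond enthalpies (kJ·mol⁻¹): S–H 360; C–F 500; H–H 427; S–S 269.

ΔH ≈ +192 kJ

Bonds broken (reactants):
  S–H: 16 × 360 = 5760
  Σ(broken) = 5760 kJ
Bonds formed (products):
  H–H: 8 × 427 = 3416
  S–S: 8 × 269 = 2152
  Σ(formed) = 5568 kJ
ΔH = Σ(broken) − Σ(formed) = 5760 − 5568 = +192 kJ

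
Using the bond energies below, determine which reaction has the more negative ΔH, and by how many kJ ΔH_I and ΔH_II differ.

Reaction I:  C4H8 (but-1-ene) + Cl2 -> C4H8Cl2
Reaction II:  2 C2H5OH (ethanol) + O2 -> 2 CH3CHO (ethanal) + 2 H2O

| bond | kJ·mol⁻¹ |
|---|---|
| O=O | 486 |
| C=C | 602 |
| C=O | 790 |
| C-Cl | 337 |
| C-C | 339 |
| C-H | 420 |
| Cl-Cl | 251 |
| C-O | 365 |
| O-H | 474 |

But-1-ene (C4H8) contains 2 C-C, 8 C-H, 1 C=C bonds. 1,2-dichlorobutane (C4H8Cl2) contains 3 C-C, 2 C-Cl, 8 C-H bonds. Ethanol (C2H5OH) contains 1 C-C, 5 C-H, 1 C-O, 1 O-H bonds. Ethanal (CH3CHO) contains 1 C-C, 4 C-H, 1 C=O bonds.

Reaction I:
  Bonds broken (reactants):
    C-C: 2 × 339 = 678
    C-H: 8 × 420 = 3360
    C=C: 1 × 602 = 602
    Cl-Cl: 1 × 251 = 251
    Σ(broken) = 4891 kJ
  Bonds formed (products):
    C-C: 3 × 339 = 1017
    C-Cl: 2 × 337 = 674
    C-H: 8 × 420 = 3360
    Σ(formed) = 5051 kJ
  ΔH_I = 4891 − 5051 = −160 kJ
Reaction II:
  Bonds broken (reactants):
    C-C: 2 × 339 = 678
    C-H: 10 × 420 = 4200
    C-O: 2 × 365 = 730
    O-H: 2 × 474 = 948
    O=O: 1 × 486 = 486
    Σ(broken) = 7042 kJ
  Bonds formed (products):
    C-C: 2 × 339 = 678
    C-H: 8 × 420 = 3360
    C=O: 2 × 790 = 1580
    O-H: 4 × 474 = 1896
    Σ(formed) = 7514 kJ
  ΔH_II = 7042 − 7514 = −472 kJ
ΔH_I − ΔH_II = +312 kJ, so reaction II has the more negative ΔH; |ΔH_I − ΔH_II| = 312 kJ.

Reaction II, by 312 kJ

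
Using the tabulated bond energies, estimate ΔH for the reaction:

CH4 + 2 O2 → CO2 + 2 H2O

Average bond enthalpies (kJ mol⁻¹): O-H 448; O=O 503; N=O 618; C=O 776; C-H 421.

Bonds broken (reactants):
  C-H: 4 × 421 = 1684
  O=O: 2 × 503 = 1006
  Σ(broken) = 2690 kJ
Bonds formed (products):
  C=O: 2 × 776 = 1552
  O-H: 4 × 448 = 1792
  Σ(formed) = 3344 kJ
ΔH = Σ(broken) − Σ(formed) = 2690 − 3344 = −654 kJ

ΔH ≈ −654 kJ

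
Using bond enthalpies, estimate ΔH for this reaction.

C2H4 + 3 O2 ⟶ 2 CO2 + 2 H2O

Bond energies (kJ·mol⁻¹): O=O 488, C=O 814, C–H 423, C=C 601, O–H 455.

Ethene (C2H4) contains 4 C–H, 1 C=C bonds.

ΔH ≈ −1319 kJ

Bonds broken (reactants):
  C–H: 4 × 423 = 1692
  C=C: 1 × 601 = 601
  O=O: 3 × 488 = 1464
  Σ(broken) = 3757 kJ
Bonds formed (products):
  C=O: 4 × 814 = 3256
  O–H: 4 × 455 = 1820
  Σ(formed) = 5076 kJ
ΔH = Σ(broken) − Σ(formed) = 3757 − 5076 = −1319 kJ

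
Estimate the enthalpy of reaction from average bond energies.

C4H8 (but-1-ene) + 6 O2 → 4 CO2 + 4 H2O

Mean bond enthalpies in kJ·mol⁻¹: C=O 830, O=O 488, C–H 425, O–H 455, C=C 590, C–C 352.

ΔH ≈ −2658 kJ

Bonds broken (reactants):
  C–C: 2 × 352 = 704
  C–H: 8 × 425 = 3400
  C=C: 1 × 590 = 590
  O=O: 6 × 488 = 2928
  Σ(broken) = 7622 kJ
Bonds formed (products):
  C=O: 8 × 830 = 6640
  O–H: 8 × 455 = 3640
  Σ(formed) = 10280 kJ
ΔH = Σ(broken) − Σ(formed) = 7622 − 10280 = −2658 kJ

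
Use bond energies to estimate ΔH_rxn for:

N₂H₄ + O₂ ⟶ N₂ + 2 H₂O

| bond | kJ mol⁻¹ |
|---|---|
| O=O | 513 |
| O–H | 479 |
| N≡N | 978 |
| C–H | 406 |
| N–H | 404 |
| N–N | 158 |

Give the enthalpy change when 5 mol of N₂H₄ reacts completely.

Bonds broken (reactants):
  N–H: 4 × 404 = 1616
  N–N: 1 × 158 = 158
  O=O: 1 × 513 = 513
  Σ(broken) = 2287 kJ
Bonds formed (products):
  N≡N: 1 × 978 = 978
  O–H: 4 × 479 = 1916
  Σ(formed) = 2894 kJ
ΔH = Σ(broken) − Σ(formed) = 2287 − 2894 = −607 kJ
For 5× the reaction as written: 5 × (−607) = −3035 kJ

ΔH = −3035 kJ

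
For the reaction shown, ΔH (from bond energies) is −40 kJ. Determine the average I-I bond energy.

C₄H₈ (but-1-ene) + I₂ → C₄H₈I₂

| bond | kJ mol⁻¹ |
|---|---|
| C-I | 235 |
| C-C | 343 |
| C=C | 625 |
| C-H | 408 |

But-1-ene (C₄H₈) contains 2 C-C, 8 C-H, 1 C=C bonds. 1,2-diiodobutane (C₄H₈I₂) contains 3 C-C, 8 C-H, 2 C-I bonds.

D(I-I) ≈ 148 kJ/mol

Let D be the I-I bond energy.
Σ(broken) = 2×343 + 8×408 + 1×625 + 1×D = 4575 + D
Σ(formed) = 3×343 + 8×408 + 2×235 = 4763
ΔH = Σ(broken) − Σ(formed) = (4575 + D) − (4763) = −188 + D
Setting this equal to −40 kJ gives D = 148 kJ/mol.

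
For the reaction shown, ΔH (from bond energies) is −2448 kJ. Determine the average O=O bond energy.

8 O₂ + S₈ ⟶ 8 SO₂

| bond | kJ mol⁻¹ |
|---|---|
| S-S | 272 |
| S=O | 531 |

Let D be the O=O bond energy.
Σ(broken) = 8×D + 8×272 = 2176 + 8D
Σ(formed) = 16×531 = 8496
ΔH = Σ(broken) − Σ(formed) = (2176 + 8D) − (8496) = −6320 + 8D
Setting this equal to −2448 kJ gives 8D = 3872, so D = 484 kJ/mol.

D(O=O) ≈ 484 kJ/mol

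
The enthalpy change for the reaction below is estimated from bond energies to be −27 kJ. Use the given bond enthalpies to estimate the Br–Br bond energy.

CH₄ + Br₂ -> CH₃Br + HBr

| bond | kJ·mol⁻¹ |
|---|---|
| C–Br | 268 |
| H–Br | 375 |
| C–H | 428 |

D(Br–Br) ≈ 188 kJ/mol

Let D be the Br–Br bond energy.
Σ(broken) = 1×D + 4×428 = 1712 + D
Σ(formed) = 1×268 + 3×428 + 1×375 = 1927
ΔH = Σ(broken) − Σ(formed) = (1712 + D) − (1927) = −215 + D
Setting this equal to −27 kJ gives D = 188 kJ/mol.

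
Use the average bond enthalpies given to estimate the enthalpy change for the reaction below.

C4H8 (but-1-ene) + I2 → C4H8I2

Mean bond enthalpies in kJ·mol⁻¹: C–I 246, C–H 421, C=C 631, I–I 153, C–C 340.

ΔH ≈ −48 kJ

Bonds broken (reactants):
  C–C: 2 × 340 = 680
  C–H: 8 × 421 = 3368
  C=C: 1 × 631 = 631
  I–I: 1 × 153 = 153
  Σ(broken) = 4832 kJ
Bonds formed (products):
  C–C: 3 × 340 = 1020
  C–H: 8 × 421 = 3368
  C–I: 2 × 246 = 492
  Σ(formed) = 4880 kJ
ΔH = Σ(broken) − Σ(formed) = 4832 − 4880 = −48 kJ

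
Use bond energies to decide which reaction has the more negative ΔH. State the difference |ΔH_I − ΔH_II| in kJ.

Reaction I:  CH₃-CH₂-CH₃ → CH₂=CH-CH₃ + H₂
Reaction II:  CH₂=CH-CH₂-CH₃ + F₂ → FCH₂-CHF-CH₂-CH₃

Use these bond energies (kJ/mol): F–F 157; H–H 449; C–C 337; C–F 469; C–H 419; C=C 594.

Reaction II, by 656 kJ

Reaction I:
  Bonds broken (reactants):
    C–C: 2 × 337 = 674
    C–H: 8 × 419 = 3352
    Σ(broken) = 4026 kJ
  Bonds formed (products):
    C–C: 1 × 337 = 337
    C–H: 6 × 419 = 2514
    C=C: 1 × 594 = 594
    H–H: 1 × 449 = 449
    Σ(formed) = 3894 kJ
  ΔH_I = 4026 − 3894 = +132 kJ
Reaction II:
  Bonds broken (reactants):
    C–C: 2 × 337 = 674
    C–H: 8 × 419 = 3352
    C=C: 1 × 594 = 594
    F–F: 1 × 157 = 157
    Σ(broken) = 4777 kJ
  Bonds formed (products):
    C–C: 3 × 337 = 1011
    C–F: 2 × 469 = 938
    C–H: 8 × 419 = 3352
    Σ(formed) = 5301 kJ
  ΔH_II = 4777 − 5301 = −524 kJ
ΔH_I − ΔH_II = +656 kJ, so reaction II has the more negative ΔH; |ΔH_I − ΔH_II| = 656 kJ.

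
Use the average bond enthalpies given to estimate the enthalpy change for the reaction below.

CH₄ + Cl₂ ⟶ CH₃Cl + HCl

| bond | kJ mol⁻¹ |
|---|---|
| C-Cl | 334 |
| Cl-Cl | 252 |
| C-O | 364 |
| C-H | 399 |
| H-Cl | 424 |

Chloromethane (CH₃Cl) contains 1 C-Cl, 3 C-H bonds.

Bonds broken (reactants):
  C-H: 4 × 399 = 1596
  Cl-Cl: 1 × 252 = 252
  Σ(broken) = 1848 kJ
Bonds formed (products):
  C-Cl: 1 × 334 = 334
  C-H: 3 × 399 = 1197
  H-Cl: 1 × 424 = 424
  Σ(formed) = 1955 kJ
ΔH = Σ(broken) − Σ(formed) = 1848 − 1955 = −107 kJ

ΔH ≈ −107 kJ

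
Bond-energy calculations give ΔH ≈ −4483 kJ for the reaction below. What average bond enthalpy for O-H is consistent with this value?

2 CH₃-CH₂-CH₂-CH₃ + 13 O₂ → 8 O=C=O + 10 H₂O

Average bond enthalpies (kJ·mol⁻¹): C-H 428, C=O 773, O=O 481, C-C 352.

D(O-H) ≈ 452 kJ/mol

Let D be the O-H bond energy.
Σ(broken) = 6×352 + 20×428 + 13×481 = 16925
Σ(formed) = 16×773 + 20×D = 12368 + 20D
ΔH = Σ(broken) − Σ(formed) = (16925) − (12368 + 20D) = +4557 − 20D
Setting this equal to −4483 kJ gives 20D = 9040, so D = 452 kJ/mol.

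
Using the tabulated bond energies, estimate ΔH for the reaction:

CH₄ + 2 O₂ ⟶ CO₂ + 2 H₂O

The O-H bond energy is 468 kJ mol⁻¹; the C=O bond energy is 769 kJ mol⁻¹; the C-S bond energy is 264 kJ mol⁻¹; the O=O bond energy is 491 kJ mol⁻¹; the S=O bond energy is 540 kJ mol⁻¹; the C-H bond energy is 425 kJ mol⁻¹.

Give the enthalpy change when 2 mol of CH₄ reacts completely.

Bonds broken (reactants):
  C-H: 4 × 425 = 1700
  O=O: 2 × 491 = 982
  Σ(broken) = 2682 kJ
Bonds formed (products):
  C=O: 2 × 769 = 1538
  O-H: 4 × 468 = 1872
  Σ(formed) = 3410 kJ
ΔH = Σ(broken) − Σ(formed) = 2682 − 3410 = −728 kJ
For 2× the reaction as written: 2 × (−728) = −1456 kJ

ΔH = −1456 kJ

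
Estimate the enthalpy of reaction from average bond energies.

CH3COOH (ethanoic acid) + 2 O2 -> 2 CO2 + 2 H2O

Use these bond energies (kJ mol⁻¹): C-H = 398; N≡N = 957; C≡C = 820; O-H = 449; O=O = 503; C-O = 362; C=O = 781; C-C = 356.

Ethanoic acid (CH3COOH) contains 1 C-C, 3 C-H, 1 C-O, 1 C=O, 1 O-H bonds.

Bonds broken (reactants):
  C-C: 1 × 356 = 356
  C-H: 3 × 398 = 1194
  C-O: 1 × 362 = 362
  C=O: 1 × 781 = 781
  O-H: 1 × 449 = 449
  O=O: 2 × 503 = 1006
  Σ(broken) = 4148 kJ
Bonds formed (products):
  C=O: 4 × 781 = 3124
  O-H: 4 × 449 = 1796
  Σ(formed) = 4920 kJ
ΔH = Σ(broken) − Σ(formed) = 4148 − 4920 = −772 kJ

ΔH ≈ −772 kJ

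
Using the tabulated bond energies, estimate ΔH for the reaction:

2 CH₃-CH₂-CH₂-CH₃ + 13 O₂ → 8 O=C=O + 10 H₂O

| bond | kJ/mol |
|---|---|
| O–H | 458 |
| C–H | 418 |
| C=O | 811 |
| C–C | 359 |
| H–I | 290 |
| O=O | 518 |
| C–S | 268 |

Bonds broken (reactants):
  C–C: 6 × 359 = 2154
  C–H: 20 × 418 = 8360
  O=O: 13 × 518 = 6734
  Σ(broken) = 17248 kJ
Bonds formed (products):
  C=O: 16 × 811 = 12976
  O–H: 20 × 458 = 9160
  Σ(formed) = 22136 kJ
ΔH = Σ(broken) − Σ(formed) = 17248 − 22136 = −4888 kJ

ΔH ≈ −4888 kJ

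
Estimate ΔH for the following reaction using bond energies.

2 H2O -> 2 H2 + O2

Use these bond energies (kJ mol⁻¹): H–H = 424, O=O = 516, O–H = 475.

Bonds broken (reactants):
  O–H: 4 × 475 = 1900
  Σ(broken) = 1900 kJ
Bonds formed (products):
  H–H: 2 × 424 = 848
  O=O: 1 × 516 = 516
  Σ(formed) = 1364 kJ
ΔH = Σ(broken) − Σ(formed) = 1900 − 1364 = +536 kJ

ΔH ≈ +536 kJ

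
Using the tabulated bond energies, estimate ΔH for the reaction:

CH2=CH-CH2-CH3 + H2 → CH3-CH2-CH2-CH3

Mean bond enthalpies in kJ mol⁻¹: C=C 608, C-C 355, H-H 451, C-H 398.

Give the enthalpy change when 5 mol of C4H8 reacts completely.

ΔH = −460 kJ

Bonds broken (reactants):
  C-C: 2 × 355 = 710
  C-H: 8 × 398 = 3184
  C=C: 1 × 608 = 608
  H-H: 1 × 451 = 451
  Σ(broken) = 4953 kJ
Bonds formed (products):
  C-C: 3 × 355 = 1065
  C-H: 10 × 398 = 3980
  Σ(formed) = 5045 kJ
ΔH = Σ(broken) − Σ(formed) = 4953 − 5045 = −92 kJ
For 5× the reaction as written: 5 × (−92) = −460 kJ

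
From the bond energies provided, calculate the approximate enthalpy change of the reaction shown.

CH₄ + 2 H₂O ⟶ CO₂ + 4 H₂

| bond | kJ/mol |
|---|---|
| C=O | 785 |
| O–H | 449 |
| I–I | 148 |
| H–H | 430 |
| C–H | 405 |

Bonds broken (reactants):
  C–H: 4 × 405 = 1620
  O–H: 4 × 449 = 1796
  Σ(broken) = 3416 kJ
Bonds formed (products):
  C=O: 2 × 785 = 1570
  H–H: 4 × 430 = 1720
  Σ(formed) = 3290 kJ
ΔH = Σ(broken) − Σ(formed) = 3416 − 3290 = +126 kJ

ΔH ≈ +126 kJ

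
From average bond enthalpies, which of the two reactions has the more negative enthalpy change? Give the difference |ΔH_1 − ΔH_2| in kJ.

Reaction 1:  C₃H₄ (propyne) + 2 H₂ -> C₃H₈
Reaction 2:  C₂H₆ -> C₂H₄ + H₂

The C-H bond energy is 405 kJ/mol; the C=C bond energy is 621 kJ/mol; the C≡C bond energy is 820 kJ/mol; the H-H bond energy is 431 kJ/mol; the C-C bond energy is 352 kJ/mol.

Reaction 1, by 400 kJ

Reaction 1:
  Bonds broken (reactants):
    C≡C: 1 × 820 = 820
    C-C: 1 × 352 = 352
    C-H: 4 × 405 = 1620
    H-H: 2 × 431 = 862
    Σ(broken) = 3654 kJ
  Bonds formed (products):
    C-C: 2 × 352 = 704
    C-H: 8 × 405 = 3240
    Σ(formed) = 3944 kJ
  ΔH_1 = 3654 − 3944 = −290 kJ
Reaction 2:
  Bonds broken (reactants):
    C-C: 1 × 352 = 352
    C-H: 6 × 405 = 2430
    Σ(broken) = 2782 kJ
  Bonds formed (products):
    C-H: 4 × 405 = 1620
    C=C: 1 × 621 = 621
    H-H: 1 × 431 = 431
    Σ(formed) = 2672 kJ
  ΔH_2 = 2782 − 2672 = +110 kJ
ΔH_1 − ΔH_2 = −400 kJ, so reaction 1 has the more negative ΔH; |ΔH_1 − ΔH_2| = 400 kJ.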